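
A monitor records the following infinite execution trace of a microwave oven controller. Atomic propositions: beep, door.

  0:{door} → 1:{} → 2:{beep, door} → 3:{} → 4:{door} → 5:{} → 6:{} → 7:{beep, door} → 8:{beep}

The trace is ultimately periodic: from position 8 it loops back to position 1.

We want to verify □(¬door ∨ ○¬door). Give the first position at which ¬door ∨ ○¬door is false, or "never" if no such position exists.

never

¬door ∨ ○¬door holds at every position 0..8, and those are all the positions the trace ever visits, so the invariant □(¬door ∨ ○¬door) is never violated.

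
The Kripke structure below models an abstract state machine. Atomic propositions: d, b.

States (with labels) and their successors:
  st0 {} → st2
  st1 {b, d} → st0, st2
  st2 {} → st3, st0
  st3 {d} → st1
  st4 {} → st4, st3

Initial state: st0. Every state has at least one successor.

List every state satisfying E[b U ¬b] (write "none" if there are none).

{st0, st1, st2, st3, st4}

States satisfying b: {st1}.
States satisfying ¬b: {st0, st2, st3, st4}.
States satisfying E[b U ¬b]: {st0, st1, st2, st3, st4}.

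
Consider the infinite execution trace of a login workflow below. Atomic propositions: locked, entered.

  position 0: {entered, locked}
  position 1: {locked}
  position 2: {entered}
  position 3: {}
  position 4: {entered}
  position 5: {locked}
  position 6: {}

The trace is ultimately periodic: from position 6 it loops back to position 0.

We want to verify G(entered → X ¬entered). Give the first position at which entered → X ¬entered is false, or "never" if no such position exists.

never

entered → X ¬entered holds at every position 0..6, and those are all the positions the trace ever visits, so the invariant G(entered → X ¬entered) is never violated.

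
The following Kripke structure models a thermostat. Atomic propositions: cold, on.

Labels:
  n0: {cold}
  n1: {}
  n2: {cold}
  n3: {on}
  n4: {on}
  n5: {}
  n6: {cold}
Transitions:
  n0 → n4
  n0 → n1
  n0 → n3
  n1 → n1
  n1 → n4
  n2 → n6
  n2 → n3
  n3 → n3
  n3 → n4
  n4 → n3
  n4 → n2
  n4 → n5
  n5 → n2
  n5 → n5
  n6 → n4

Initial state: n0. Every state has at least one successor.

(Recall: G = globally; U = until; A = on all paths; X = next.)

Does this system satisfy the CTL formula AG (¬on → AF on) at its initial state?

Does not hold

States satisfying ¬on → AF on: {n2, n3, n4, n6}.
States satisfying AG (¬on → AF on): ∅.
n0 is reachable from n0 and violates ¬on → AF on, so AG fails at n0.
n0 ∉ Sat(AG (¬on → AF on)).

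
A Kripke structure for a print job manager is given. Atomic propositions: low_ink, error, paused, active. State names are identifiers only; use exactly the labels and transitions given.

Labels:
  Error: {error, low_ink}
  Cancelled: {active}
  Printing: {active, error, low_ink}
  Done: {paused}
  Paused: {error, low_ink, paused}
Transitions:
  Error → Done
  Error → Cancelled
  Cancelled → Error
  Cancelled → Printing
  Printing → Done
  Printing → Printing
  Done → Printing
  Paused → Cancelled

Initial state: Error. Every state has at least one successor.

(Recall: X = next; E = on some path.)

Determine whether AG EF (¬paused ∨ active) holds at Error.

Satisfied

States satisfying EF (¬paused ∨ active): {Error, Cancelled, Printing, Done, Paused}.
States satisfying AG EF (¬paused ∨ active): {Error, Cancelled, Printing, Done, Paused}.
Every state reachable from Error satisfies EF (¬paused ∨ active).
Error ∈ Sat(AG EF (¬paused ∨ active)).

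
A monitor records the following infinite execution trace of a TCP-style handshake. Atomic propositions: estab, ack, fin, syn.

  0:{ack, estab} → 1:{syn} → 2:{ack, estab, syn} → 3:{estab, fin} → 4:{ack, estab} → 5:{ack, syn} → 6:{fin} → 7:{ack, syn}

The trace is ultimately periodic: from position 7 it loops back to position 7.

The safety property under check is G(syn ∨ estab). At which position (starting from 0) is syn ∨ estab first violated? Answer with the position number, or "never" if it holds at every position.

6

Check syn ∨ estab at each position in order: 0 ✓, 1 ✓, 2 ✓, 3 ✓, 4 ✓, 5 ✓.
At position 6 the labels are {fin}, so syn ∨ estab is false there. This is the first violation.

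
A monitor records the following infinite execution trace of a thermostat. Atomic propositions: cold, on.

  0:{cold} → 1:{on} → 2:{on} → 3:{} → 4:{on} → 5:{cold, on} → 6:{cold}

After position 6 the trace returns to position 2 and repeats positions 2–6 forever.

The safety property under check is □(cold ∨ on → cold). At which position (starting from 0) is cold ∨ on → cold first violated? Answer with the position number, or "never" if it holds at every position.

Check cold ∨ on → cold at each position in order: 0 ✓.
At position 1 the labels are {on}, so cold ∨ on → cold is false there. This is the first violation.

1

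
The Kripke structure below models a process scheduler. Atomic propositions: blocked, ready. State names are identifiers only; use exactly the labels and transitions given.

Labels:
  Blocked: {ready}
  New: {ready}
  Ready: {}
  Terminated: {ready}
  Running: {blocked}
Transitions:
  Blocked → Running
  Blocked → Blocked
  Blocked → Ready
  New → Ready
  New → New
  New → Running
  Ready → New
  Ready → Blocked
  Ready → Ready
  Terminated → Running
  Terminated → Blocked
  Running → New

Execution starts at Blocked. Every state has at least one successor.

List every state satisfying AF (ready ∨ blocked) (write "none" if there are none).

States satisfying ready ∨ blocked: {Blocked, New, Terminated, Running}.
States satisfying AF (ready ∨ blocked): {Blocked, New, Terminated, Running}.

{Blocked, New, Terminated, Running}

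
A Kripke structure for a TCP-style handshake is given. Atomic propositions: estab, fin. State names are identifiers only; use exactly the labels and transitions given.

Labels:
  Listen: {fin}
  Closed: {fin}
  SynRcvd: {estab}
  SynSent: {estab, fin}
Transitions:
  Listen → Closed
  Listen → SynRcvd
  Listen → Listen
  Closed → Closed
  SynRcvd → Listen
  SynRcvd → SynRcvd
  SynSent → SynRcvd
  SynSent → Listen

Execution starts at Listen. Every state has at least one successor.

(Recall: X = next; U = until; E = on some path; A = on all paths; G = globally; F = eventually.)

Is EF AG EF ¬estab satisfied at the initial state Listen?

Holds

States satisfying AG EF ¬estab: {Listen, Closed, SynRcvd, SynSent}.
States satisfying EF AG EF ¬estab: {Listen, Closed, SynRcvd, SynSent}.
Some path from Listen reaches a state where AG EF ¬estab holds.
Listen ∈ Sat(EF AG EF ¬estab).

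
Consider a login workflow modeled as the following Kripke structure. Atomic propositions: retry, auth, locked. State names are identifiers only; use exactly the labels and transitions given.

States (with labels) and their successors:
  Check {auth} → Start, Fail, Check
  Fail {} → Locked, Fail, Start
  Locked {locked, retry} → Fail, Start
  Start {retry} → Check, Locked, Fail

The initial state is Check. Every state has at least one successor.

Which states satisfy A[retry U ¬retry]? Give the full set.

States satisfying retry: {Locked, Start}.
States satisfying ¬retry: {Check, Fail}.
States satisfying A[retry U ¬retry]: {Check, Fail}.

{Check, Fail}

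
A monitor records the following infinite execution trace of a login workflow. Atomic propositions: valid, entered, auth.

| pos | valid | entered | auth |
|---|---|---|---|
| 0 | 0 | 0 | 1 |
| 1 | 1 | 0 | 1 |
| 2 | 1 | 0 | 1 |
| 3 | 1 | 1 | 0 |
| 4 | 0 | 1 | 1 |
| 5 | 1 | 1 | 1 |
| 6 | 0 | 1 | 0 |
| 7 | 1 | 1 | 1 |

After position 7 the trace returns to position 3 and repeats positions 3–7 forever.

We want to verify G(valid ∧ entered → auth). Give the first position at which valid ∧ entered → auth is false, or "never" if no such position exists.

3

Check valid ∧ entered → auth at each position in order: 0 ✓, 1 ✓, 2 ✓.
At position 3 the labels are {entered, valid}, so valid ∧ entered → auth is false there. This is the first violation.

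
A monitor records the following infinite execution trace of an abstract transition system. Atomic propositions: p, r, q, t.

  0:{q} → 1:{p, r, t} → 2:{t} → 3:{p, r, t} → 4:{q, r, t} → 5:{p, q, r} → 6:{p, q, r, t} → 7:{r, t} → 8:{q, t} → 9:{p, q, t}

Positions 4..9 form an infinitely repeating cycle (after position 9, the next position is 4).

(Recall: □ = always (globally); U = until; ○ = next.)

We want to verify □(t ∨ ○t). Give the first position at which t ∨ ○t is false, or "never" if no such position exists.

t ∨ ○t holds at every position 0..9, and those are all the positions the trace ever visits, so the invariant □(t ∨ ○t) is never violated.

never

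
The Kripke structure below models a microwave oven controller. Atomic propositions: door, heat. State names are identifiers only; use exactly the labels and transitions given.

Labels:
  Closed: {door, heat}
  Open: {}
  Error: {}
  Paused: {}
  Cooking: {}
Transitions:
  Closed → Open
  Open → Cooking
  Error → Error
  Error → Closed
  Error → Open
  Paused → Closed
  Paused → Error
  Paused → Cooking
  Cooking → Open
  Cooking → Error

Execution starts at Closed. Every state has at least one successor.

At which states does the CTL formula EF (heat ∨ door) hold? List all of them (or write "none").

States satisfying heat ∨ door: {Closed}.
States satisfying EF (heat ∨ door): {Closed, Open, Error, Paused, Cooking}.

{Closed, Open, Error, Paused, Cooking}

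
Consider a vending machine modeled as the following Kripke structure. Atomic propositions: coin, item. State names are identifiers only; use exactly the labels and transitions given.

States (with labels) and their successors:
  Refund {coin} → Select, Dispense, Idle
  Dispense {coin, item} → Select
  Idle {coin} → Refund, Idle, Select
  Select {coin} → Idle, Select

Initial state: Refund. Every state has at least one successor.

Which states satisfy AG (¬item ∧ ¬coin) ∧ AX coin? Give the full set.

none

States satisfying ¬item ∧ ¬coin: ∅.
States satisfying AG (¬item ∧ ¬coin): ∅.
States satisfying coin: {Refund, Dispense, Idle, Select}.
States satisfying AX coin: {Refund, Dispense, Idle, Select}.
States satisfying AG (¬item ∧ ¬coin) ∧ AX coin: ∅.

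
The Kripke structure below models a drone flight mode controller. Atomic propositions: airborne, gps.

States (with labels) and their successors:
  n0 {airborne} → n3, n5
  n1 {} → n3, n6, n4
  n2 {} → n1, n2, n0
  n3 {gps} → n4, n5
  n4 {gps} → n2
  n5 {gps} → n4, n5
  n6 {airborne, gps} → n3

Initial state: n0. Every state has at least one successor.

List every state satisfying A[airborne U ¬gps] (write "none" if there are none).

{n0, n1, n2}

States satisfying airborne: {n0, n6}.
States satisfying ¬gps: {n0, n1, n2}.
States satisfying A[airborne U ¬gps]: {n0, n1, n2}.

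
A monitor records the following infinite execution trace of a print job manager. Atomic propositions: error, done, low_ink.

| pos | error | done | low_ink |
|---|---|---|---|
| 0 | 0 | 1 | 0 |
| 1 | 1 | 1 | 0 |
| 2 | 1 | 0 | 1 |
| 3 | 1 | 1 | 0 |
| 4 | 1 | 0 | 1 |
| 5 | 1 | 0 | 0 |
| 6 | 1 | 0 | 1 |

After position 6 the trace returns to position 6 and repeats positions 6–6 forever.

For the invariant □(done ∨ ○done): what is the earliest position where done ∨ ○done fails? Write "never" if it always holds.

4

Check done ∨ ○done at each position in order: 0 ✓, 1 ✓, 2 ✓, 3 ✓.
At position 4 the labels are {error, low_ink} and the next position 5 has {error}, so done ∨ ○done is false there. This is the first violation.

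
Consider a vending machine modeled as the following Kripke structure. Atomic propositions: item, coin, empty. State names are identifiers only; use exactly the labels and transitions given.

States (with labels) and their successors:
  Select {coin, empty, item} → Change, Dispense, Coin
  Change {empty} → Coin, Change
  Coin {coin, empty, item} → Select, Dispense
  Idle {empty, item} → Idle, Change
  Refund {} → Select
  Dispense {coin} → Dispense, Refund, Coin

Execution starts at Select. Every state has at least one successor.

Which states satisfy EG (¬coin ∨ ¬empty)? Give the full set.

{Change, Idle, Dispense}

States satisfying ¬coin ∨ ¬empty: {Change, Idle, Refund, Dispense}.
States satisfying EG (¬coin ∨ ¬empty): {Change, Idle, Dispense}.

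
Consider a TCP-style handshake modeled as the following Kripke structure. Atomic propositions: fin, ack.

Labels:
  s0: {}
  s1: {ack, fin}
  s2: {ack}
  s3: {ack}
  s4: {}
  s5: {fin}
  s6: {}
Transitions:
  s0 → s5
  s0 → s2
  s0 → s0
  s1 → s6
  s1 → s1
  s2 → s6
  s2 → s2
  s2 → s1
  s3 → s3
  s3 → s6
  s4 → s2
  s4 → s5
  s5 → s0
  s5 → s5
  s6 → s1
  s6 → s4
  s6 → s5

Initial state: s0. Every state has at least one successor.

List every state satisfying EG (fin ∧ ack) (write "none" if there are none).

{s1}

States satisfying fin ∧ ack: {s1}.
States satisfying EG (fin ∧ ack): {s1}.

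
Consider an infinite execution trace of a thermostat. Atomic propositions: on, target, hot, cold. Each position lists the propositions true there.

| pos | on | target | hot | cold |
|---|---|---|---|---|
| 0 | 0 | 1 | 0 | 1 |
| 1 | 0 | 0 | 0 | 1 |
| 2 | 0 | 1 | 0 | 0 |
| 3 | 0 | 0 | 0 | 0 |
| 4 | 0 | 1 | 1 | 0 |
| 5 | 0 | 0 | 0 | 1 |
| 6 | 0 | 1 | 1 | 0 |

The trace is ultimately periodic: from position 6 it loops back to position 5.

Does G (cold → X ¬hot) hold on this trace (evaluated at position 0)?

cold → X ¬hot must hold at every position from 0 onward. It fails at position 5, so G (cold → X ¬hot) is false.
Positions where cold holds: 0, 1, 5.
Check X ¬hot at each: 0→ok, 1→ok, 5→fails.

No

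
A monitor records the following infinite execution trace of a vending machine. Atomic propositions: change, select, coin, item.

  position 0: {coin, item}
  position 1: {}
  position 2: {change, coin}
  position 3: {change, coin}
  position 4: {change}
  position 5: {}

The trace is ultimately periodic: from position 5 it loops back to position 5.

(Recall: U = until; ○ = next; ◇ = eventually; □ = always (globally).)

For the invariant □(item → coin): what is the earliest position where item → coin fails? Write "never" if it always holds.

item → coin holds at every position 0..5, and those are all the positions the trace ever visits, so the invariant □(item → coin) is never violated.

never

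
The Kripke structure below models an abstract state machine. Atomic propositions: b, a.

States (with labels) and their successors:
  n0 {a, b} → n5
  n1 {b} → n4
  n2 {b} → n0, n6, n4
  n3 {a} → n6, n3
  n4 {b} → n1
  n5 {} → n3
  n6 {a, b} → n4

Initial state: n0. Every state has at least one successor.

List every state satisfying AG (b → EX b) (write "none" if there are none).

States satisfying b → EX b: {n1, n2, n3, n4, n5, n6}.
States satisfying AG (b → EX b): {n1, n3, n4, n5, n6}.

{n1, n3, n4, n5, n6}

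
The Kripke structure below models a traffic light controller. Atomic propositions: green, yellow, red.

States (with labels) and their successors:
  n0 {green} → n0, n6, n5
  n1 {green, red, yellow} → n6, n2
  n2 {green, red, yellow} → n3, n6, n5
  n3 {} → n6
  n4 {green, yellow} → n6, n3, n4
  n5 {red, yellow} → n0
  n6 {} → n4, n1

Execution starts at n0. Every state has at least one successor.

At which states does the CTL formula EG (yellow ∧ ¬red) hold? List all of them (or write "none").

States satisfying yellow ∧ ¬red: {n4}.
States satisfying EG (yellow ∧ ¬red): {n4}.

{n4}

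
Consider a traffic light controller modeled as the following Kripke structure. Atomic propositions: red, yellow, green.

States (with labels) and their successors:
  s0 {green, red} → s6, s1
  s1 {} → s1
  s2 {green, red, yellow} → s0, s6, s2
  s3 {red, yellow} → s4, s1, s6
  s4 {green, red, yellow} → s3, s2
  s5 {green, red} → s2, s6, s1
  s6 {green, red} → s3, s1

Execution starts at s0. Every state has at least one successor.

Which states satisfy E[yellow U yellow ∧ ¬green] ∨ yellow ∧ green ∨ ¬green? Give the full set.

States satisfying yellow: {s2, s3, s4}.
States satisfying yellow ∧ ¬green: {s3}.
States satisfying E[yellow U yellow ∧ ¬green]: {s3, s4}.
States satisfying yellow ∧ green: {s2, s4}.
States satisfying ¬green: {s1, s3}.
States satisfying yellow ∧ green ∨ ¬green: {s1, s2, s3, s4}.
States satisfying E[yellow U yellow ∧ ¬green] ∨ yellow ∧ green ∨ ¬green: {s1, s2, s3, s4}.

{s1, s2, s3, s4}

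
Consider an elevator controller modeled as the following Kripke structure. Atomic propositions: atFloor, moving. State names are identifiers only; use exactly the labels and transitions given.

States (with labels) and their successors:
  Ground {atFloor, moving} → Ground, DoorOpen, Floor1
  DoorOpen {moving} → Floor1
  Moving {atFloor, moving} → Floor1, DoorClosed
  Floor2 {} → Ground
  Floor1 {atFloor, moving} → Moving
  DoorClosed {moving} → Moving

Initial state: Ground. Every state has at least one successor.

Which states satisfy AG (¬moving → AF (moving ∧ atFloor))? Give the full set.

{Ground, DoorOpen, Moving, Floor2, Floor1, DoorClosed}

States satisfying ¬moving → AF (moving ∧ atFloor): {Ground, DoorOpen, Moving, Floor2, Floor1, DoorClosed}.
States satisfying AG (¬moving → AF (moving ∧ atFloor)): {Ground, DoorOpen, Moving, Floor2, Floor1, DoorClosed}.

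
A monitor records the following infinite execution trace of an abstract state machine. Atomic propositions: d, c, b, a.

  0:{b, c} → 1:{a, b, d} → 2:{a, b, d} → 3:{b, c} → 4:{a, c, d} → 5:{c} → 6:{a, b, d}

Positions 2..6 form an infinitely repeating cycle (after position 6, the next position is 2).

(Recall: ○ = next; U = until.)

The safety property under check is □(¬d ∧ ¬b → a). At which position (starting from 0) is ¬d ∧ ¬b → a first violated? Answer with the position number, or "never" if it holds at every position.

5

Check ¬d ∧ ¬b → a at each position in order: 0 ✓, 1 ✓, 2 ✓, 3 ✓, 4 ✓.
At position 5 the labels are {c}, so ¬d ∧ ¬b → a is false there. This is the first violation.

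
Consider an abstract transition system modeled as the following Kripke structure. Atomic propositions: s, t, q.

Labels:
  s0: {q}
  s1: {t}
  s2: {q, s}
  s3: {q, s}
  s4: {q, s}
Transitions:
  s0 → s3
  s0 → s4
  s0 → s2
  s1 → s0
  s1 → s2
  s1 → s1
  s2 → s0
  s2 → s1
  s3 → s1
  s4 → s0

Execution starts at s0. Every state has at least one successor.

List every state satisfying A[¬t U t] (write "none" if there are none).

{s1, s3}

States satisfying ¬t: {s0, s2, s3, s4}.
States satisfying t: {s1}.
States satisfying A[¬t U t]: {s1, s3}.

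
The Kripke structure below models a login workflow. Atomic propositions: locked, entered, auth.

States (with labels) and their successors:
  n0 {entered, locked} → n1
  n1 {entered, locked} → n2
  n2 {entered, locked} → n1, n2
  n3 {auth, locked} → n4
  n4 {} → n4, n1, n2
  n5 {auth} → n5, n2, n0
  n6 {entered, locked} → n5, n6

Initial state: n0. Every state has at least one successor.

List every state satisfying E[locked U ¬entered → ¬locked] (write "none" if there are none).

{n0, n1, n2, n3, n4, n5, n6}

States satisfying locked: {n0, n1, n2, n3, n6}.
States satisfying ¬entered → ¬locked: {n0, n1, n2, n4, n5, n6}.
States satisfying E[locked U ¬entered → ¬locked]: {n0, n1, n2, n3, n4, n5, n6}.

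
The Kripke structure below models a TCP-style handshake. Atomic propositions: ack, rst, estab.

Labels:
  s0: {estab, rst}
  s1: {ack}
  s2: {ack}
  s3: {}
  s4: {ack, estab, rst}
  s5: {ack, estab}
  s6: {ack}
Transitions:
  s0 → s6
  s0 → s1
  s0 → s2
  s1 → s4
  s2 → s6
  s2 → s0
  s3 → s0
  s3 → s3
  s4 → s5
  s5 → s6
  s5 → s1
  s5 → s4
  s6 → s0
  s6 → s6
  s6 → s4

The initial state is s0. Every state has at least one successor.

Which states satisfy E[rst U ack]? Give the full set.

States satisfying rst: {s0, s4}.
States satisfying ack: {s1, s2, s4, s5, s6}.
States satisfying E[rst U ack]: {s0, s1, s2, s4, s5, s6}.

{s0, s1, s2, s4, s5, s6}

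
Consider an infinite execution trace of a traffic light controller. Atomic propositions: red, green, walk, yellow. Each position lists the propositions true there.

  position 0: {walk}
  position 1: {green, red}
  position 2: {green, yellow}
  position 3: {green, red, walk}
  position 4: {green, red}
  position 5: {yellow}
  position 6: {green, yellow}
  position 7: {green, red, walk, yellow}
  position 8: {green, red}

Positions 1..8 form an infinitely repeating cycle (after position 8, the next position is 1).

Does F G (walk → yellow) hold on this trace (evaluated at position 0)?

G (walk → yellow) is false at every position 0..8, so it never becomes true and F G (walk → yellow) fails.

Does not hold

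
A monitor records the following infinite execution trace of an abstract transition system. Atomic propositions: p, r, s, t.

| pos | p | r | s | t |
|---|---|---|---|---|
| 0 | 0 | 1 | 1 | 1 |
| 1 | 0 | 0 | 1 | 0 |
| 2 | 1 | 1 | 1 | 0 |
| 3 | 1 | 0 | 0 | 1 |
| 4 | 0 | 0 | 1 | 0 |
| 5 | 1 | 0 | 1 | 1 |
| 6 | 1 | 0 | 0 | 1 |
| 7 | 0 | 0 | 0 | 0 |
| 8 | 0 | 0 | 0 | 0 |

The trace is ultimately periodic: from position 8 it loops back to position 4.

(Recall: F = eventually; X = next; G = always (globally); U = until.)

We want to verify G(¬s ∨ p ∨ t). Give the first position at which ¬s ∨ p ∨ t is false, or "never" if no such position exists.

1

Check ¬s ∨ p ∨ t at each position in order: 0 ✓.
At position 1 the labels are {s}, so ¬s ∨ p ∨ t is false there. This is the first violation.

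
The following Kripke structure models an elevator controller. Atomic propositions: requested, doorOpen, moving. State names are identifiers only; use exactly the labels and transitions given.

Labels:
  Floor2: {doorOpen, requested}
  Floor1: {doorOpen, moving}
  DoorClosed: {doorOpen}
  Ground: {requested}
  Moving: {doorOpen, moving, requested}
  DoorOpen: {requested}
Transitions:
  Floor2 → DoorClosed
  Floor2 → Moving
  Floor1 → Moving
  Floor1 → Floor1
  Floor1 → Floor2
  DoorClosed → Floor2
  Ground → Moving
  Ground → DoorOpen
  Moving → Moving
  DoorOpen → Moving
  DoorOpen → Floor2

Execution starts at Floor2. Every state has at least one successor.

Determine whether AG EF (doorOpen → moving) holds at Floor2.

States satisfying EF (doorOpen → moving): {Floor2, Floor1, DoorClosed, Ground, Moving, DoorOpen}.
States satisfying AG EF (doorOpen → moving): {Floor2, Floor1, DoorClosed, Ground, Moving, DoorOpen}.
Every state reachable from Floor2 satisfies EF (doorOpen → moving).
Floor2 ∈ Sat(AG EF (doorOpen → moving)).

Yes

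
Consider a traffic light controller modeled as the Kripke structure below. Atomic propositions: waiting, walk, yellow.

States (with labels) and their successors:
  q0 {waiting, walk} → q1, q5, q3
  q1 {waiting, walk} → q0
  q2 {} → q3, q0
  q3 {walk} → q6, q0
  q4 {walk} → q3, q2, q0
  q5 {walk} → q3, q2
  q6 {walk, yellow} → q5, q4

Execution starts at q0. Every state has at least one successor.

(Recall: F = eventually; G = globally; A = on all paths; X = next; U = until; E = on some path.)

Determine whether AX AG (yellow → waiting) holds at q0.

States satisfying AG (yellow → waiting): ∅.
States satisfying AX AG (yellow → waiting): ∅.
q0 ∉ Sat(AX AG (yellow → waiting)).

No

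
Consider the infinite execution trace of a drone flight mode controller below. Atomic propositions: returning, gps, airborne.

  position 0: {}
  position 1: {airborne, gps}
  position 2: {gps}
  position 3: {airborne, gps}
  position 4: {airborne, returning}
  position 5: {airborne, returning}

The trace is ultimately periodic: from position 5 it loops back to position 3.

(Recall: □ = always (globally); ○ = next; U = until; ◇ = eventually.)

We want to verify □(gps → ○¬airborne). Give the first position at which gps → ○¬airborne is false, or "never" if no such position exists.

2

Check gps → ○¬airborne at each position in order: 0 ✓, 1 ✓.
At position 2 the labels are {gps} and the next position 3 has {airborne, gps}, so gps → ○¬airborne is false there. This is the first violation.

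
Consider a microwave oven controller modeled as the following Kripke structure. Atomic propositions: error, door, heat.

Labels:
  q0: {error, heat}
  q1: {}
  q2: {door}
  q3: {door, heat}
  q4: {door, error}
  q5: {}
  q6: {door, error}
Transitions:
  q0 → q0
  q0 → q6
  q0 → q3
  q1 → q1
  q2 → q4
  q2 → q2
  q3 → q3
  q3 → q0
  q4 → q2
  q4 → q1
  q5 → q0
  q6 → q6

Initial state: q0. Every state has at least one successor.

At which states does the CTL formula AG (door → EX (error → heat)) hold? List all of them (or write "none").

States satisfying door → EX (error → heat): {q0, q1, q2, q3, q4, q5}.
States satisfying AG (door → EX (error → heat)): {q1, q2, q4}.

{q1, q2, q4}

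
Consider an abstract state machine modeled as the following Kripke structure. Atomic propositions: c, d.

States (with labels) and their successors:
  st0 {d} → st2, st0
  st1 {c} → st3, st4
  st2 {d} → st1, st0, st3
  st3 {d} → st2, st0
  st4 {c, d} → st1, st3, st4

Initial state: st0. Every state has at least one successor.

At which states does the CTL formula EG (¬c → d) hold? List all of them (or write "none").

States satisfying ¬c → d: {st0, st1, st2, st3, st4}.
States satisfying EG (¬c → d): {st0, st1, st2, st3, st4}.

{st0, st1, st2, st3, st4}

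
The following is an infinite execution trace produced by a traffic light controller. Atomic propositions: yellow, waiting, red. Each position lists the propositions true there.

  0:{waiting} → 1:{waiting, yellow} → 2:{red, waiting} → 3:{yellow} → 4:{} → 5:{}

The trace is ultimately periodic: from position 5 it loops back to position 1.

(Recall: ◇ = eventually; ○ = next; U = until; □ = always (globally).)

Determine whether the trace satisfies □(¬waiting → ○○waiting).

¬waiting → ○○waiting must hold at every position from 0 onward. It fails at position 3, so □(¬waiting → ○○waiting) is false.
Positions where ¬waiting holds: 3, 4, 5.
Check ○○waiting at each: 3→fails, 4→ok, 5→ok.

No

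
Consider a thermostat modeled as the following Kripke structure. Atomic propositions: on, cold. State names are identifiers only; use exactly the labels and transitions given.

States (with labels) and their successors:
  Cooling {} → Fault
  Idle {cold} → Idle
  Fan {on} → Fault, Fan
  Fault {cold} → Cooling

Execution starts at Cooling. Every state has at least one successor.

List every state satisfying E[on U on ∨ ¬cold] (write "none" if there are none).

{Cooling, Fan}

States satisfying on: {Fan}.
States satisfying on ∨ ¬cold: {Cooling, Fan}.
States satisfying E[on U on ∨ ¬cold]: {Cooling, Fan}.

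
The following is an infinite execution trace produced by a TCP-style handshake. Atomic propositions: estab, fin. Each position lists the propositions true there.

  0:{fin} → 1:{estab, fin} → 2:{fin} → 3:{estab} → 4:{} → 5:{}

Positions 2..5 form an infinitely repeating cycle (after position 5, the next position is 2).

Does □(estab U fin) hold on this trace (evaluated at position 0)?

estab U fin must hold at every position from 0 onward. It fails at position 3, so □(estab U fin) is false.

No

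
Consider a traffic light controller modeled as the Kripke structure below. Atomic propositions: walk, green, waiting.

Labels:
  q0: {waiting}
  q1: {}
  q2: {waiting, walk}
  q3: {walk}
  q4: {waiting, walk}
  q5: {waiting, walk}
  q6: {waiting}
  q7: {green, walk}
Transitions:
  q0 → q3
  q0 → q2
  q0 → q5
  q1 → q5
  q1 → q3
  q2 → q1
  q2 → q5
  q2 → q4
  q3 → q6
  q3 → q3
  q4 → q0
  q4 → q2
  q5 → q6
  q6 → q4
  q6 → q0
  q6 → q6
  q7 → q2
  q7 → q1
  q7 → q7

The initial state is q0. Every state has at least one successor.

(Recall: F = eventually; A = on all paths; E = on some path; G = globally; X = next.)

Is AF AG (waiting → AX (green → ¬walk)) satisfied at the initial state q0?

Yes

States satisfying AG (waiting → AX (green → ¬walk)): {q0, q1, q2, q3, q4, q5, q6, q7}.
States satisfying AF AG (waiting → AX (green → ¬walk)): {q0, q1, q2, q3, q4, q5, q6, q7}.
q0 ∈ Sat(AF AG (waiting → AX (green → ¬walk))).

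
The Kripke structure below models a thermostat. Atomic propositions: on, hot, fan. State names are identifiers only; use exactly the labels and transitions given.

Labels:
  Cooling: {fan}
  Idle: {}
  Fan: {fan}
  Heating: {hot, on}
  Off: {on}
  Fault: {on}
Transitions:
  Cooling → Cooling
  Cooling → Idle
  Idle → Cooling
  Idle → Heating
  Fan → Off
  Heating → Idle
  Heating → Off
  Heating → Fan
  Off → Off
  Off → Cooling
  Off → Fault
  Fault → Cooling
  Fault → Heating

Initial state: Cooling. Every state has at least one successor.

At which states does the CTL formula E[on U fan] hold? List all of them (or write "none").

States satisfying on: {Heating, Off, Fault}.
States satisfying fan: {Cooling, Fan}.
States satisfying E[on U fan]: {Cooling, Fan, Heating, Off, Fault}.

{Cooling, Fan, Heating, Off, Fault}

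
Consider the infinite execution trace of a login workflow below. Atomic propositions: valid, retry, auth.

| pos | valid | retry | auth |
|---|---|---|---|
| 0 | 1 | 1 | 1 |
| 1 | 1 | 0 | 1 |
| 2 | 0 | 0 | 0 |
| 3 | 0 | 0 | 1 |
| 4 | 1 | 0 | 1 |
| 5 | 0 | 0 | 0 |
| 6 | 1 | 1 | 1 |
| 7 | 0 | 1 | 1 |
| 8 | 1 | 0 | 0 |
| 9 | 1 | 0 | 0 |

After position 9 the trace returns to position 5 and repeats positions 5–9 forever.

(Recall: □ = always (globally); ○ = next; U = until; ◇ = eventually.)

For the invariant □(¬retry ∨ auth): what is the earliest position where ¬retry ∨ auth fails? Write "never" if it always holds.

¬retry ∨ auth holds at every position 0..9, and those are all the positions the trace ever visits, so the invariant □(¬retry ∨ auth) is never violated.

never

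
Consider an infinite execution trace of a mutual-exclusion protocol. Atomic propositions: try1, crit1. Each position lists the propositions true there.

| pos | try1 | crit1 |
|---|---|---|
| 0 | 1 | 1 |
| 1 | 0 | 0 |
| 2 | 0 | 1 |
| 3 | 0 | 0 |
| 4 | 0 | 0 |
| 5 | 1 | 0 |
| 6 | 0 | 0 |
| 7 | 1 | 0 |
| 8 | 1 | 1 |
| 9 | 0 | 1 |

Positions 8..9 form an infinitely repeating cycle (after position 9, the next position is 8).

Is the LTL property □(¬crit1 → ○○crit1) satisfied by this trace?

¬crit1 → ○○crit1 must hold at every position from 0 onward. It fails at position 1, so □(¬crit1 → ○○crit1) is false.
Positions where ¬crit1 holds: 1, 3, 4, 5, 6, 7.
Check ○○crit1 at each: 1→fails, 3→fails, 4→fails, 5→fails, 6→ok, 7→ok.

No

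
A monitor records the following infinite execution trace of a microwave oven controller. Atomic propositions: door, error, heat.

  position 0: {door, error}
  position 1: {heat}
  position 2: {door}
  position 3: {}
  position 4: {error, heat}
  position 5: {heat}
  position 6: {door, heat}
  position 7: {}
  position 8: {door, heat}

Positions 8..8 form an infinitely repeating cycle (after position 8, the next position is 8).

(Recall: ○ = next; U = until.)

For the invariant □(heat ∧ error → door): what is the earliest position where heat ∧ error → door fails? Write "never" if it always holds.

4

Check heat ∧ error → door at each position in order: 0 ✓, 1 ✓, 2 ✓, 3 ✓.
At position 4 the labels are {error, heat}, so heat ∧ error → door is false there. This is the first violation.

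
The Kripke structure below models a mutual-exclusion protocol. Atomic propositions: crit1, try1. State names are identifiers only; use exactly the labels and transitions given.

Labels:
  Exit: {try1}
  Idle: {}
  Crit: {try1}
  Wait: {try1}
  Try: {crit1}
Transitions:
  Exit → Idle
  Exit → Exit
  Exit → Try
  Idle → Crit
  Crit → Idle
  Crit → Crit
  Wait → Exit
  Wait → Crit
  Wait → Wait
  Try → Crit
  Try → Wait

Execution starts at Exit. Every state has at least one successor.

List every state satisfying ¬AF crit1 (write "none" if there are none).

{Exit, Idle, Crit, Wait}

States satisfying crit1: {Try}.
States satisfying AF crit1: {Try}.
States satisfying ¬AF crit1: {Exit, Idle, Crit, Wait}.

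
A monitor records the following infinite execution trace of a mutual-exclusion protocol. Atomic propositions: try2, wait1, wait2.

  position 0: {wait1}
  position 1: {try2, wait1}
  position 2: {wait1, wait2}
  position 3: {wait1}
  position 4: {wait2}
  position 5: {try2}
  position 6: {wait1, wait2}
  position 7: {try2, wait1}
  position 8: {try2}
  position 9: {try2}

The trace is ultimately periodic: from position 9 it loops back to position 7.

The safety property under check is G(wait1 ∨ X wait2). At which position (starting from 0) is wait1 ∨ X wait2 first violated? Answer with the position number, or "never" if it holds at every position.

4

Check wait1 ∨ X wait2 at each position in order: 0 ✓, 1 ✓, 2 ✓, 3 ✓.
At position 4 the labels are {wait2} and the next position 5 has {try2}, so wait1 ∨ X wait2 is false there. This is the first violation.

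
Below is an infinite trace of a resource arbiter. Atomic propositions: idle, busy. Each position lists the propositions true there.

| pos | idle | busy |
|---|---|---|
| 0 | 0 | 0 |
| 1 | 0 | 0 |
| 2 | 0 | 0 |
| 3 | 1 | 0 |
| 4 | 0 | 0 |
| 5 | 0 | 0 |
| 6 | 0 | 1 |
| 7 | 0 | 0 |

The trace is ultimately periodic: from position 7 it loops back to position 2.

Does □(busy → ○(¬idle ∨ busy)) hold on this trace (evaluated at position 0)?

busy → ○(¬idle ∨ busy) holds at every position 0..7, and those are all positions ever visited, so □(busy → ○(¬idle ∨ busy)) holds.
Positions where busy holds: 6.
Check ○(¬idle ∨ busy) at each: 6→ok.

Holds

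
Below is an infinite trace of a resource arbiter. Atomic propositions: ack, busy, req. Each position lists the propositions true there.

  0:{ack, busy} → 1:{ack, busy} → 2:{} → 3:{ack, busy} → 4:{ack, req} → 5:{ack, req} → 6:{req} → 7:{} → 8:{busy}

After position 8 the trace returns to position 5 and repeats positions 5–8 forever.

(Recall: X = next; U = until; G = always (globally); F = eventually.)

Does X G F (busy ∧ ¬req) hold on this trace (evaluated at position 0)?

The position after 0 is 1; G F (busy ∧ ¬req) is true there.

Satisfied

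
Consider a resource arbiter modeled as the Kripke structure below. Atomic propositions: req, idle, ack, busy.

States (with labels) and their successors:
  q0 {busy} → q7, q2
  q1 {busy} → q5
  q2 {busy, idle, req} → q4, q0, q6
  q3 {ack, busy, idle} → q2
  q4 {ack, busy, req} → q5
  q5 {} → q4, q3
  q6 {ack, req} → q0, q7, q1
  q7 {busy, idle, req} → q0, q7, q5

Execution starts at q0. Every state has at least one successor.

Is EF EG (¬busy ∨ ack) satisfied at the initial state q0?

States satisfying EG (¬busy ∨ ack): {q4, q5}.
States satisfying EF EG (¬busy ∨ ack): {q0, q1, q2, q3, q4, q5, q6, q7}.
Some path from q0 reaches a state where EG (¬busy ∨ ack) holds.
q0 ∈ Sat(EF EG (¬busy ∨ ack)).

Satisfied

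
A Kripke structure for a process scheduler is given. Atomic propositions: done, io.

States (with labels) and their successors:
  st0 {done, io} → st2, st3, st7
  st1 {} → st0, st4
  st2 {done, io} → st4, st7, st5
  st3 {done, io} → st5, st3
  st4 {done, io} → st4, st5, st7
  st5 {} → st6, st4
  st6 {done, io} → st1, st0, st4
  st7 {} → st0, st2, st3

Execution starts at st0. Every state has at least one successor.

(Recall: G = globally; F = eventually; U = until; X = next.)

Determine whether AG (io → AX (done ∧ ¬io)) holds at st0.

Violated

States satisfying io → AX (done ∧ ¬io): {st1, st5, st7}.
States satisfying AG (io → AX (done ∧ ¬io)): ∅.
st0 is reachable from st0 and violates io → AX (done ∧ ¬io), so AG fails at st0.
st0 ∉ Sat(AG (io → AX (done ∧ ¬io))).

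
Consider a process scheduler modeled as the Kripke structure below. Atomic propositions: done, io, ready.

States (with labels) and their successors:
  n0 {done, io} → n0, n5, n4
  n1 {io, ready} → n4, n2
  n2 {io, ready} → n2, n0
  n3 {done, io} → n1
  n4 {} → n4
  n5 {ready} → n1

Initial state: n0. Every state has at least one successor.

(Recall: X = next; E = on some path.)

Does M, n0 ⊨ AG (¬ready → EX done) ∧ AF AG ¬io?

States satisfying ¬ready → EX done: {n0, n1, n2, n5}.
States satisfying AG (¬ready → EX done): ∅.
States satisfying AG ¬io: {n4}.
States satisfying AF AG ¬io: {n4}.
States satisfying AG (¬ready → EX done) ∧ AF AG ¬io: ∅.
n0 ∉ Sat(AG (¬ready → EX done) ∧ AF AG ¬io).

Does not hold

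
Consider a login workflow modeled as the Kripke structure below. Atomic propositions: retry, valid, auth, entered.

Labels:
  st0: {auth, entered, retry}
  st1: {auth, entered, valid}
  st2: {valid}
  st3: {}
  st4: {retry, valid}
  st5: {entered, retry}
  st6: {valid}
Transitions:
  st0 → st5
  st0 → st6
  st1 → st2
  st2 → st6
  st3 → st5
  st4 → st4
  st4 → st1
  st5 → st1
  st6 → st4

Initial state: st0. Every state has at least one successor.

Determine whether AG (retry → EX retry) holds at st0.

States satisfying retry → EX retry: {st0, st1, st2, st3, st4, st6}.
States satisfying AG (retry → EX retry): {st1, st2, st4, st6}.
st5 is reachable from st0 and violates retry → EX retry, so AG fails at st0.
st0 ∉ Sat(AG (retry → EX retry)).

Violated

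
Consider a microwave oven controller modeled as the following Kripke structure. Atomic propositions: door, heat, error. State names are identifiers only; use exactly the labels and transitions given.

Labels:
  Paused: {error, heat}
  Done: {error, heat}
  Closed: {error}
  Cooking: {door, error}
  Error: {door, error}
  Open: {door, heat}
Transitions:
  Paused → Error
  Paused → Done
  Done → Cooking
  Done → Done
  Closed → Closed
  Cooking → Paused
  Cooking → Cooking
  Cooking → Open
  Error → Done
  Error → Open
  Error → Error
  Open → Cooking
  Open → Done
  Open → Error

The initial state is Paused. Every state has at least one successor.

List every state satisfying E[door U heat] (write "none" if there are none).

{Paused, Done, Cooking, Error, Open}

States satisfying door: {Cooking, Error, Open}.
States satisfying heat: {Paused, Done, Open}.
States satisfying E[door U heat]: {Paused, Done, Cooking, Error, Open}.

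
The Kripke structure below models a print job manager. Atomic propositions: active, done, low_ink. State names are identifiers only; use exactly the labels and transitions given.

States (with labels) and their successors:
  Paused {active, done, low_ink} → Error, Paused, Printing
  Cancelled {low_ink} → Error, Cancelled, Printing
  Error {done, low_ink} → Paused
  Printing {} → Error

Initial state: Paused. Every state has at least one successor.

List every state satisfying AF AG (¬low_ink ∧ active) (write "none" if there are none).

none

States satisfying AG (¬low_ink ∧ active): ∅.
States satisfying AF AG (¬low_ink ∧ active): ∅.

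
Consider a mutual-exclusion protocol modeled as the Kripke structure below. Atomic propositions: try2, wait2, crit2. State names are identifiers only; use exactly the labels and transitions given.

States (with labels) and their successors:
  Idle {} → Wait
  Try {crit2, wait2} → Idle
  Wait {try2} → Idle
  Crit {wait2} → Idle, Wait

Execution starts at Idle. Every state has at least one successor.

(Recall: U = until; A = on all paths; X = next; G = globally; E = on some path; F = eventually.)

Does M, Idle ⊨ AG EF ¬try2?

Holds

States satisfying EF ¬try2: {Idle, Try, Wait, Crit}.
States satisfying AG EF ¬try2: {Idle, Try, Wait, Crit}.
Every state reachable from Idle satisfies EF ¬try2.
Idle ∈ Sat(AG EF ¬try2).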